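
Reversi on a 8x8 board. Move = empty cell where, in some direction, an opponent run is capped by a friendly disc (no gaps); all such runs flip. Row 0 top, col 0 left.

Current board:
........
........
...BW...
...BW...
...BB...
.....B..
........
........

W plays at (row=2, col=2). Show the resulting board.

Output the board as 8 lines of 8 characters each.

Answer: ........
........
..WWW...
...BW...
...BB...
.....B..
........
........

Derivation:
Place W at (2,2); scan 8 dirs for brackets.
Dir NW: first cell '.' (not opp) -> no flip
Dir N: first cell '.' (not opp) -> no flip
Dir NE: first cell '.' (not opp) -> no flip
Dir W: first cell '.' (not opp) -> no flip
Dir E: opp run (2,3) capped by W -> flip
Dir SW: first cell '.' (not opp) -> no flip
Dir S: first cell '.' (not opp) -> no flip
Dir SE: opp run (3,3) (4,4) (5,5), next='.' -> no flip
All flips: (2,3)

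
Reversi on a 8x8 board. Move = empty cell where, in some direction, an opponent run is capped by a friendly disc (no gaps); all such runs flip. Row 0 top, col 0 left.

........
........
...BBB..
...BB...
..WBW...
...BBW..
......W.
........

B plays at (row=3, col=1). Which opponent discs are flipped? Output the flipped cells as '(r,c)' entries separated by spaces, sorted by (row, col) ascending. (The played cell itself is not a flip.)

Answer: (4,2)

Derivation:
Dir NW: first cell '.' (not opp) -> no flip
Dir N: first cell '.' (not opp) -> no flip
Dir NE: first cell '.' (not opp) -> no flip
Dir W: first cell '.' (not opp) -> no flip
Dir E: first cell '.' (not opp) -> no flip
Dir SW: first cell '.' (not opp) -> no flip
Dir S: first cell '.' (not opp) -> no flip
Dir SE: opp run (4,2) capped by B -> flip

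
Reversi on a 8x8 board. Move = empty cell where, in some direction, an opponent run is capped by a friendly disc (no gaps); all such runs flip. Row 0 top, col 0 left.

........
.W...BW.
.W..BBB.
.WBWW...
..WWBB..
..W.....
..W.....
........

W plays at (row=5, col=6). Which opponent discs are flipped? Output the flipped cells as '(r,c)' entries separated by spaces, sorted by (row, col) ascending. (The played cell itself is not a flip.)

Dir NW: opp run (4,5) capped by W -> flip
Dir N: first cell '.' (not opp) -> no flip
Dir NE: first cell '.' (not opp) -> no flip
Dir W: first cell '.' (not opp) -> no flip
Dir E: first cell '.' (not opp) -> no flip
Dir SW: first cell '.' (not opp) -> no flip
Dir S: first cell '.' (not opp) -> no flip
Dir SE: first cell '.' (not opp) -> no flip

Answer: (4,5)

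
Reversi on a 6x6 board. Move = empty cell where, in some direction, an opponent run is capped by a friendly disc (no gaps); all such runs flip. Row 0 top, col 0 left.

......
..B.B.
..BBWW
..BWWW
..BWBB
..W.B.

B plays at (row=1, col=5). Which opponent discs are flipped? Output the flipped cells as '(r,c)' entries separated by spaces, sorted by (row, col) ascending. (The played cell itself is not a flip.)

Answer: (2,4) (2,5) (3,3) (3,5)

Derivation:
Dir NW: first cell '.' (not opp) -> no flip
Dir N: first cell '.' (not opp) -> no flip
Dir NE: edge -> no flip
Dir W: first cell 'B' (not opp) -> no flip
Dir E: edge -> no flip
Dir SW: opp run (2,4) (3,3) capped by B -> flip
Dir S: opp run (2,5) (3,5) capped by B -> flip
Dir SE: edge -> no flip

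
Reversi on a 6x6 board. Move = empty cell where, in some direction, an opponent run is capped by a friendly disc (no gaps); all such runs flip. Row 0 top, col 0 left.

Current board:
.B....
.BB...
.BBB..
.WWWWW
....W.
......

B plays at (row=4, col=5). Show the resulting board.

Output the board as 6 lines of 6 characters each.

Answer: .B....
.BB...
.BBB..
.WWWBW
....WB
......

Derivation:
Place B at (4,5); scan 8 dirs for brackets.
Dir NW: opp run (3,4) capped by B -> flip
Dir N: opp run (3,5), next='.' -> no flip
Dir NE: edge -> no flip
Dir W: opp run (4,4), next='.' -> no flip
Dir E: edge -> no flip
Dir SW: first cell '.' (not opp) -> no flip
Dir S: first cell '.' (not opp) -> no flip
Dir SE: edge -> no flip
All flips: (3,4)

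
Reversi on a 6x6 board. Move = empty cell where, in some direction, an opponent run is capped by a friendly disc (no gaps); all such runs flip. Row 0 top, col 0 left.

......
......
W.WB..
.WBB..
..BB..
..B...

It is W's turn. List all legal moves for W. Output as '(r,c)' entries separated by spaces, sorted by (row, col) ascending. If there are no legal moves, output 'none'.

(1,2): no bracket -> illegal
(1,3): no bracket -> illegal
(1,4): no bracket -> illegal
(2,1): no bracket -> illegal
(2,4): flips 1 -> legal
(3,4): flips 2 -> legal
(4,1): no bracket -> illegal
(4,4): flips 1 -> legal
(5,1): no bracket -> illegal
(5,3): flips 1 -> legal
(5,4): no bracket -> illegal

Answer: (2,4) (3,4) (4,4) (5,3)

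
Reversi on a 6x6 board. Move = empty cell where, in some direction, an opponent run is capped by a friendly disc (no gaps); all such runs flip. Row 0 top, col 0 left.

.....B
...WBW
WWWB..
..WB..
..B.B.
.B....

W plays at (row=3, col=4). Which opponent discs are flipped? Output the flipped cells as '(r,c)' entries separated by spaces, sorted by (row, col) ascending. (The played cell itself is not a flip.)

Dir NW: opp run (2,3), next='.' -> no flip
Dir N: first cell '.' (not opp) -> no flip
Dir NE: first cell '.' (not opp) -> no flip
Dir W: opp run (3,3) capped by W -> flip
Dir E: first cell '.' (not opp) -> no flip
Dir SW: first cell '.' (not opp) -> no flip
Dir S: opp run (4,4), next='.' -> no flip
Dir SE: first cell '.' (not opp) -> no flip

Answer: (3,3)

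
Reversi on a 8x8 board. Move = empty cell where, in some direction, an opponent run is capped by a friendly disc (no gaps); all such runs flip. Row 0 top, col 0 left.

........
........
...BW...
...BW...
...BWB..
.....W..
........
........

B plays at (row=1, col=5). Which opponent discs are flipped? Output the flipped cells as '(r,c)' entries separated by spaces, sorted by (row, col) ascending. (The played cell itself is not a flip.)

Dir NW: first cell '.' (not opp) -> no flip
Dir N: first cell '.' (not opp) -> no flip
Dir NE: first cell '.' (not opp) -> no flip
Dir W: first cell '.' (not opp) -> no flip
Dir E: first cell '.' (not opp) -> no flip
Dir SW: opp run (2,4) capped by B -> flip
Dir S: first cell '.' (not opp) -> no flip
Dir SE: first cell '.' (not opp) -> no flip

Answer: (2,4)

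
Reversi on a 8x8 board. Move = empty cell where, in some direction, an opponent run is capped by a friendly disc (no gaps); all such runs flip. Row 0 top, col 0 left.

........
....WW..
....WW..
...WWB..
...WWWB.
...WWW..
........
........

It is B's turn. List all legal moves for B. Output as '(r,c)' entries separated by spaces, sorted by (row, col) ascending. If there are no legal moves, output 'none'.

Answer: (0,5) (1,3) (3,2) (4,2) (6,2) (6,4) (6,5)

Derivation:
(0,3): no bracket -> illegal
(0,4): no bracket -> illegal
(0,5): flips 2 -> legal
(0,6): no bracket -> illegal
(1,3): flips 1 -> legal
(1,6): no bracket -> illegal
(2,2): no bracket -> illegal
(2,3): no bracket -> illegal
(2,6): no bracket -> illegal
(3,2): flips 2 -> legal
(3,6): no bracket -> illegal
(4,2): flips 3 -> legal
(5,2): no bracket -> illegal
(5,6): no bracket -> illegal
(6,2): flips 2 -> legal
(6,3): no bracket -> illegal
(6,4): flips 1 -> legal
(6,5): flips 2 -> legal
(6,6): no bracket -> illegal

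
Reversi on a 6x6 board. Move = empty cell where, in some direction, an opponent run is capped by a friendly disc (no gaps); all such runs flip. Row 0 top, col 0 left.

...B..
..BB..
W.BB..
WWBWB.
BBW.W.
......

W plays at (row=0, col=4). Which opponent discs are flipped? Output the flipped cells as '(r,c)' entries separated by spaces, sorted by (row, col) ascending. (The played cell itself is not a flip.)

Answer: (1,3) (2,2)

Derivation:
Dir NW: edge -> no flip
Dir N: edge -> no flip
Dir NE: edge -> no flip
Dir W: opp run (0,3), next='.' -> no flip
Dir E: first cell '.' (not opp) -> no flip
Dir SW: opp run (1,3) (2,2) capped by W -> flip
Dir S: first cell '.' (not opp) -> no flip
Dir SE: first cell '.' (not opp) -> no flip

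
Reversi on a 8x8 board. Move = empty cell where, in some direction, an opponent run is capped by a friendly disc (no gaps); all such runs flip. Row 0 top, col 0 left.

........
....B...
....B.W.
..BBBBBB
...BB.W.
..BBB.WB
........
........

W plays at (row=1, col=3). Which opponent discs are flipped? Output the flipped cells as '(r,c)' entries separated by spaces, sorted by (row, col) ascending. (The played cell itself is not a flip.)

Dir NW: first cell '.' (not opp) -> no flip
Dir N: first cell '.' (not opp) -> no flip
Dir NE: first cell '.' (not opp) -> no flip
Dir W: first cell '.' (not opp) -> no flip
Dir E: opp run (1,4), next='.' -> no flip
Dir SW: first cell '.' (not opp) -> no flip
Dir S: first cell '.' (not opp) -> no flip
Dir SE: opp run (2,4) (3,5) capped by W -> flip

Answer: (2,4) (3,5)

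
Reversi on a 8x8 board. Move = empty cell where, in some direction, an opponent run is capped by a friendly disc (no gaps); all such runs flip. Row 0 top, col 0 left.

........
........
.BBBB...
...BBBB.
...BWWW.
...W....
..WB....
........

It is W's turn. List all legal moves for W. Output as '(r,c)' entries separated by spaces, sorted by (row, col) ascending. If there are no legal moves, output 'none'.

(1,0): no bracket -> illegal
(1,1): flips 2 -> legal
(1,2): flips 2 -> legal
(1,3): flips 5 -> legal
(1,4): flips 2 -> legal
(1,5): no bracket -> illegal
(2,0): no bracket -> illegal
(2,5): flips 1 -> legal
(2,6): flips 2 -> legal
(2,7): flips 1 -> legal
(3,0): no bracket -> illegal
(3,1): no bracket -> illegal
(3,2): no bracket -> illegal
(3,7): no bracket -> illegal
(4,2): flips 1 -> legal
(4,7): no bracket -> illegal
(5,2): no bracket -> illegal
(5,4): no bracket -> illegal
(6,4): flips 1 -> legal
(7,2): no bracket -> illegal
(7,3): flips 1 -> legal
(7,4): no bracket -> illegal

Answer: (1,1) (1,2) (1,3) (1,4) (2,5) (2,6) (2,7) (4,2) (6,4) (7,3)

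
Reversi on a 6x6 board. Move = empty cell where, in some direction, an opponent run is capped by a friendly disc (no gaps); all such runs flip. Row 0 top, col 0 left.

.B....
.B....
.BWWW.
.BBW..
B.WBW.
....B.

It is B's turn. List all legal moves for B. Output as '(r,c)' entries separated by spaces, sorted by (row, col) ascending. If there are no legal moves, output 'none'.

Answer: (1,2) (1,3) (1,4) (2,5) (3,4) (4,1) (4,5) (5,2) (5,3) (5,5)

Derivation:
(1,2): flips 1 -> legal
(1,3): flips 3 -> legal
(1,4): flips 1 -> legal
(1,5): no bracket -> illegal
(2,5): flips 3 -> legal
(3,4): flips 2 -> legal
(3,5): no bracket -> illegal
(4,1): flips 1 -> legal
(4,5): flips 1 -> legal
(5,1): no bracket -> illegal
(5,2): flips 1 -> legal
(5,3): flips 1 -> legal
(5,5): flips 3 -> legal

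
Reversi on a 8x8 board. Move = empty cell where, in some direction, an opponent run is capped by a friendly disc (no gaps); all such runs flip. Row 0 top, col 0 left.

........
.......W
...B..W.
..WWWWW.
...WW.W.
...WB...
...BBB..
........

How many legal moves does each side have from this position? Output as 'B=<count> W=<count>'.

Answer: B=6 W=8

Derivation:
-- B to move --
(0,6): no bracket -> illegal
(0,7): no bracket -> illegal
(1,5): no bracket -> illegal
(1,6): no bracket -> illegal
(2,1): flips 2 -> legal
(2,2): no bracket -> illegal
(2,4): flips 2 -> legal
(2,5): no bracket -> illegal
(2,7): no bracket -> illegal
(3,1): no bracket -> illegal
(3,7): no bracket -> illegal
(4,1): flips 1 -> legal
(4,2): flips 1 -> legal
(4,5): flips 1 -> legal
(4,7): no bracket -> illegal
(5,2): flips 1 -> legal
(5,5): no bracket -> illegal
(5,6): no bracket -> illegal
(5,7): no bracket -> illegal
(6,2): no bracket -> illegal
B mobility = 6
-- W to move --
(1,2): flips 1 -> legal
(1,3): flips 1 -> legal
(1,4): flips 1 -> legal
(2,2): no bracket -> illegal
(2,4): no bracket -> illegal
(4,5): no bracket -> illegal
(5,2): no bracket -> illegal
(5,5): flips 1 -> legal
(5,6): no bracket -> illegal
(6,2): no bracket -> illegal
(6,6): no bracket -> illegal
(7,2): no bracket -> illegal
(7,3): flips 1 -> legal
(7,4): flips 2 -> legal
(7,5): flips 1 -> legal
(7,6): flips 2 -> legal
W mobility = 8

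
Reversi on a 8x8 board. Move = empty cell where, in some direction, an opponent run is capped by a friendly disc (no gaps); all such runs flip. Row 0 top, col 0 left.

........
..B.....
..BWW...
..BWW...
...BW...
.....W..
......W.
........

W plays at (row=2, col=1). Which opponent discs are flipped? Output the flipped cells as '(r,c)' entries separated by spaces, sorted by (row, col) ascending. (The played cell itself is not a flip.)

Answer: (2,2)

Derivation:
Dir NW: first cell '.' (not opp) -> no flip
Dir N: first cell '.' (not opp) -> no flip
Dir NE: opp run (1,2), next='.' -> no flip
Dir W: first cell '.' (not opp) -> no flip
Dir E: opp run (2,2) capped by W -> flip
Dir SW: first cell '.' (not opp) -> no flip
Dir S: first cell '.' (not opp) -> no flip
Dir SE: opp run (3,2) (4,3), next='.' -> no flip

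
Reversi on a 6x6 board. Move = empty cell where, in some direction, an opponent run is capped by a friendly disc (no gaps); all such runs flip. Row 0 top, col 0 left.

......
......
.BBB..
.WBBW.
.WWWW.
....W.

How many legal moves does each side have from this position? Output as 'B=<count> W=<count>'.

-- B to move --
(2,0): no bracket -> illegal
(2,4): no bracket -> illegal
(2,5): no bracket -> illegal
(3,0): flips 1 -> legal
(3,5): flips 1 -> legal
(4,0): flips 1 -> legal
(4,5): flips 1 -> legal
(5,0): flips 1 -> legal
(5,1): flips 3 -> legal
(5,2): flips 1 -> legal
(5,3): flips 1 -> legal
(5,5): flips 1 -> legal
B mobility = 9
-- W to move --
(1,0): flips 2 -> legal
(1,1): flips 3 -> legal
(1,2): flips 3 -> legal
(1,3): flips 3 -> legal
(1,4): flips 2 -> legal
(2,0): no bracket -> illegal
(2,4): flips 1 -> legal
(3,0): no bracket -> illegal
W mobility = 6

Answer: B=9 W=6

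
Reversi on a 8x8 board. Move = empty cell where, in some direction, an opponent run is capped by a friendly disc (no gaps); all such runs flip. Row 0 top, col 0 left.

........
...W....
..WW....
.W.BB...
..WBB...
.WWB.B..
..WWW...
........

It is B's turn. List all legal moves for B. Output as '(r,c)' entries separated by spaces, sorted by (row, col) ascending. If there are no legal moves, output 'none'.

(0,2): no bracket -> illegal
(0,3): flips 2 -> legal
(0,4): no bracket -> illegal
(1,1): flips 1 -> legal
(1,2): flips 1 -> legal
(1,4): no bracket -> illegal
(2,0): flips 2 -> legal
(2,1): no bracket -> illegal
(2,4): no bracket -> illegal
(3,0): no bracket -> illegal
(3,2): no bracket -> illegal
(4,0): no bracket -> illegal
(4,1): flips 1 -> legal
(5,0): flips 2 -> legal
(5,4): no bracket -> illegal
(6,0): flips 2 -> legal
(6,1): flips 1 -> legal
(6,5): no bracket -> illegal
(7,1): flips 1 -> legal
(7,2): no bracket -> illegal
(7,3): flips 2 -> legal
(7,4): no bracket -> illegal
(7,5): flips 1 -> legal

Answer: (0,3) (1,1) (1,2) (2,0) (4,1) (5,0) (6,0) (6,1) (7,1) (7,3) (7,5)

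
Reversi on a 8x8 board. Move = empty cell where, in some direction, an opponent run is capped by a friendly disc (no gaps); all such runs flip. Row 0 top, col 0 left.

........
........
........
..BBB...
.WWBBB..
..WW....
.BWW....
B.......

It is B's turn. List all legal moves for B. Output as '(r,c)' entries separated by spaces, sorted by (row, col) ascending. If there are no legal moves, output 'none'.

(3,0): no bracket -> illegal
(3,1): no bracket -> illegal
(4,0): flips 2 -> legal
(5,0): flips 1 -> legal
(5,1): flips 1 -> legal
(5,4): no bracket -> illegal
(6,4): flips 2 -> legal
(7,1): flips 2 -> legal
(7,2): flips 3 -> legal
(7,3): flips 2 -> legal
(7,4): no bracket -> illegal

Answer: (4,0) (5,0) (5,1) (6,4) (7,1) (7,2) (7,3)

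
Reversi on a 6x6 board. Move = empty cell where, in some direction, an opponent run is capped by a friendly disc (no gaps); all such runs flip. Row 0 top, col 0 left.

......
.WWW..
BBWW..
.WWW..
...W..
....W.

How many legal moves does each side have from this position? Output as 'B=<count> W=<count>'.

Answer: B=6 W=2

Derivation:
-- B to move --
(0,0): no bracket -> illegal
(0,1): flips 1 -> legal
(0,2): flips 1 -> legal
(0,3): flips 1 -> legal
(0,4): no bracket -> illegal
(1,0): no bracket -> illegal
(1,4): no bracket -> illegal
(2,4): flips 2 -> legal
(3,0): no bracket -> illegal
(3,4): no bracket -> illegal
(4,0): no bracket -> illegal
(4,1): flips 1 -> legal
(4,2): flips 1 -> legal
(4,4): no bracket -> illegal
(4,5): no bracket -> illegal
(5,2): no bracket -> illegal
(5,3): no bracket -> illegal
(5,5): no bracket -> illegal
B mobility = 6
-- W to move --
(1,0): flips 1 -> legal
(3,0): flips 1 -> legal
W mobility = 2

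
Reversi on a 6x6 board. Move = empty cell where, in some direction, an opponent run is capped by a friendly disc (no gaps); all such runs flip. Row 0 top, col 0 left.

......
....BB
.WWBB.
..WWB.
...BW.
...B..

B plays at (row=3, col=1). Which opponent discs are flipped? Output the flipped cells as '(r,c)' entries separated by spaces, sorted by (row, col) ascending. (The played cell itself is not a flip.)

Dir NW: first cell '.' (not opp) -> no flip
Dir N: opp run (2,1), next='.' -> no flip
Dir NE: opp run (2,2), next='.' -> no flip
Dir W: first cell '.' (not opp) -> no flip
Dir E: opp run (3,2) (3,3) capped by B -> flip
Dir SW: first cell '.' (not opp) -> no flip
Dir S: first cell '.' (not opp) -> no flip
Dir SE: first cell '.' (not opp) -> no flip

Answer: (3,2) (3,3)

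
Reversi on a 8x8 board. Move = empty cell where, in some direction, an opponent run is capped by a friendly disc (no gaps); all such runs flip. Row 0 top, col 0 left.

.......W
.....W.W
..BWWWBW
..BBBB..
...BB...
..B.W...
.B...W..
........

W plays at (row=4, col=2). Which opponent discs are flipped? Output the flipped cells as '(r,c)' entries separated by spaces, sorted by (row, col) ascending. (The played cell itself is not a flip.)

Dir NW: first cell '.' (not opp) -> no flip
Dir N: opp run (3,2) (2,2), next='.' -> no flip
Dir NE: opp run (3,3) capped by W -> flip
Dir W: first cell '.' (not opp) -> no flip
Dir E: opp run (4,3) (4,4), next='.' -> no flip
Dir SW: first cell '.' (not opp) -> no flip
Dir S: opp run (5,2), next='.' -> no flip
Dir SE: first cell '.' (not opp) -> no flip

Answer: (3,3)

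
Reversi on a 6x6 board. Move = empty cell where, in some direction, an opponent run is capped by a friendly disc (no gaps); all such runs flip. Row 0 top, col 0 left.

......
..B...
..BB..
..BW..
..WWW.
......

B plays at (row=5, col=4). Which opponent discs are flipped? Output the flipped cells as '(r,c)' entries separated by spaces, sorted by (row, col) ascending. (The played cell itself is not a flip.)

Dir NW: opp run (4,3) capped by B -> flip
Dir N: opp run (4,4), next='.' -> no flip
Dir NE: first cell '.' (not opp) -> no flip
Dir W: first cell '.' (not opp) -> no flip
Dir E: first cell '.' (not opp) -> no flip
Dir SW: edge -> no flip
Dir S: edge -> no flip
Dir SE: edge -> no flip

Answer: (4,3)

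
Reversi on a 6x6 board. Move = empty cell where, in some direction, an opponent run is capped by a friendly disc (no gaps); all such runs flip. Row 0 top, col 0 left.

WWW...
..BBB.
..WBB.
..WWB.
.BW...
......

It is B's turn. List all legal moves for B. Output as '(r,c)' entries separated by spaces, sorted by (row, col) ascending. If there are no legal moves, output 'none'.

(0,3): no bracket -> illegal
(1,0): no bracket -> illegal
(1,1): no bracket -> illegal
(2,1): flips 1 -> legal
(3,1): flips 3 -> legal
(4,3): flips 2 -> legal
(4,4): no bracket -> illegal
(5,1): flips 2 -> legal
(5,2): flips 3 -> legal
(5,3): no bracket -> illegal

Answer: (2,1) (3,1) (4,3) (5,1) (5,2)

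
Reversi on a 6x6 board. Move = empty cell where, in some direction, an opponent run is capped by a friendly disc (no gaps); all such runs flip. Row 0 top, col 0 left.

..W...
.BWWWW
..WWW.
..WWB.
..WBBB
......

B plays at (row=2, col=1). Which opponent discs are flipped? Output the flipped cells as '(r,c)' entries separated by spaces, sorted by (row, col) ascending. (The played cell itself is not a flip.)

Dir NW: first cell '.' (not opp) -> no flip
Dir N: first cell 'B' (not opp) -> no flip
Dir NE: opp run (1,2), next='.' -> no flip
Dir W: first cell '.' (not opp) -> no flip
Dir E: opp run (2,2) (2,3) (2,4), next='.' -> no flip
Dir SW: first cell '.' (not opp) -> no flip
Dir S: first cell '.' (not opp) -> no flip
Dir SE: opp run (3,2) capped by B -> flip

Answer: (3,2)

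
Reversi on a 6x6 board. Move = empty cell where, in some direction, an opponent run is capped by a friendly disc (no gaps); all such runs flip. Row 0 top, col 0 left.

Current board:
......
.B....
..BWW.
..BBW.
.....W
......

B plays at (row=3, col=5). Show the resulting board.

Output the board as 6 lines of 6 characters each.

Place B at (3,5); scan 8 dirs for brackets.
Dir NW: opp run (2,4), next='.' -> no flip
Dir N: first cell '.' (not opp) -> no flip
Dir NE: edge -> no flip
Dir W: opp run (3,4) capped by B -> flip
Dir E: edge -> no flip
Dir SW: first cell '.' (not opp) -> no flip
Dir S: opp run (4,5), next='.' -> no flip
Dir SE: edge -> no flip
All flips: (3,4)

Answer: ......
.B....
..BWW.
..BBBB
.....W
......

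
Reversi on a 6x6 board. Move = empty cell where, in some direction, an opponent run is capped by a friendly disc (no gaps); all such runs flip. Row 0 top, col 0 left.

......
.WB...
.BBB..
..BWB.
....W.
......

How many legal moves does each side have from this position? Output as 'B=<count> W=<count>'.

Answer: B=6 W=4

Derivation:
-- B to move --
(0,0): flips 1 -> legal
(0,1): flips 1 -> legal
(0,2): no bracket -> illegal
(1,0): flips 1 -> legal
(2,0): no bracket -> illegal
(2,4): no bracket -> illegal
(3,5): no bracket -> illegal
(4,2): no bracket -> illegal
(4,3): flips 1 -> legal
(4,5): no bracket -> illegal
(5,3): no bracket -> illegal
(5,4): flips 1 -> legal
(5,5): flips 2 -> legal
B mobility = 6
-- W to move --
(0,1): no bracket -> illegal
(0,2): no bracket -> illegal
(0,3): no bracket -> illegal
(1,0): no bracket -> illegal
(1,3): flips 2 -> legal
(1,4): no bracket -> illegal
(2,0): no bracket -> illegal
(2,4): flips 1 -> legal
(2,5): no bracket -> illegal
(3,0): no bracket -> illegal
(3,1): flips 2 -> legal
(3,5): flips 1 -> legal
(4,1): no bracket -> illegal
(4,2): no bracket -> illegal
(4,3): no bracket -> illegal
(4,5): no bracket -> illegal
W mobility = 4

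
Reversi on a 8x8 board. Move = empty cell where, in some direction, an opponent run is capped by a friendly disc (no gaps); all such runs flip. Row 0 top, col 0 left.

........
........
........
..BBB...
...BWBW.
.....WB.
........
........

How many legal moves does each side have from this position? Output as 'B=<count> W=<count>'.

Answer: B=5 W=6

Derivation:
-- B to move --
(3,5): no bracket -> illegal
(3,6): flips 1 -> legal
(3,7): no bracket -> illegal
(4,7): flips 1 -> legal
(5,3): no bracket -> illegal
(5,4): flips 2 -> legal
(5,7): no bracket -> illegal
(6,4): no bracket -> illegal
(6,5): flips 1 -> legal
(6,6): flips 2 -> legal
B mobility = 5
-- W to move --
(2,1): no bracket -> illegal
(2,2): flips 1 -> legal
(2,3): no bracket -> illegal
(2,4): flips 1 -> legal
(2,5): no bracket -> illegal
(3,1): no bracket -> illegal
(3,5): flips 1 -> legal
(3,6): no bracket -> illegal
(4,1): no bracket -> illegal
(4,2): flips 1 -> legal
(4,7): no bracket -> illegal
(5,2): no bracket -> illegal
(5,3): no bracket -> illegal
(5,4): no bracket -> illegal
(5,7): flips 1 -> legal
(6,5): no bracket -> illegal
(6,6): flips 1 -> legal
(6,7): no bracket -> illegal
W mobility = 6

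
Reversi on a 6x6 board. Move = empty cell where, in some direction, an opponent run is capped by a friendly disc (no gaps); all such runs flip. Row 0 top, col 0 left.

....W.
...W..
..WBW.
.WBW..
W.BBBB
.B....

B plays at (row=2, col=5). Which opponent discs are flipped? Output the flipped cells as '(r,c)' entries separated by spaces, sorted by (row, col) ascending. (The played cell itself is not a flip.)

Dir NW: first cell '.' (not opp) -> no flip
Dir N: first cell '.' (not opp) -> no flip
Dir NE: edge -> no flip
Dir W: opp run (2,4) capped by B -> flip
Dir E: edge -> no flip
Dir SW: first cell '.' (not opp) -> no flip
Dir S: first cell '.' (not opp) -> no flip
Dir SE: edge -> no flip

Answer: (2,4)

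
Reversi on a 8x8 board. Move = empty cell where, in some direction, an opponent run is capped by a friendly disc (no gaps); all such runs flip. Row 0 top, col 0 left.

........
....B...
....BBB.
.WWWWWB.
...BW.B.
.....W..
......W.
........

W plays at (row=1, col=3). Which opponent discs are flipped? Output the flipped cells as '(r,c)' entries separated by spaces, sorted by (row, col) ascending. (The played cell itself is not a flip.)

Answer: (2,4)

Derivation:
Dir NW: first cell '.' (not opp) -> no flip
Dir N: first cell '.' (not opp) -> no flip
Dir NE: first cell '.' (not opp) -> no flip
Dir W: first cell '.' (not opp) -> no flip
Dir E: opp run (1,4), next='.' -> no flip
Dir SW: first cell '.' (not opp) -> no flip
Dir S: first cell '.' (not opp) -> no flip
Dir SE: opp run (2,4) capped by W -> flip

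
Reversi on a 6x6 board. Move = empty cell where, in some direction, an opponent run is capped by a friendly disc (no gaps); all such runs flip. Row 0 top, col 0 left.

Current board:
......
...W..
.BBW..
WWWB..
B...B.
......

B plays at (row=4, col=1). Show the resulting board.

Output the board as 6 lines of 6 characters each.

Place B at (4,1); scan 8 dirs for brackets.
Dir NW: opp run (3,0), next=edge -> no flip
Dir N: opp run (3,1) capped by B -> flip
Dir NE: opp run (3,2) (2,3), next='.' -> no flip
Dir W: first cell 'B' (not opp) -> no flip
Dir E: first cell '.' (not opp) -> no flip
Dir SW: first cell '.' (not opp) -> no flip
Dir S: first cell '.' (not opp) -> no flip
Dir SE: first cell '.' (not opp) -> no flip
All flips: (3,1)

Answer: ......
...W..
.BBW..
WBWB..
BB..B.
......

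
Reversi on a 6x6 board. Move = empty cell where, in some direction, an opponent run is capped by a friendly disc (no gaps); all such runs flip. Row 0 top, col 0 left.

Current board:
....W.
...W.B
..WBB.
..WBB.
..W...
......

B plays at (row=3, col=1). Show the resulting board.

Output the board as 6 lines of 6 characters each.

Answer: ....W.
...W.B
..WBB.
.BBBB.
..W...
......

Derivation:
Place B at (3,1); scan 8 dirs for brackets.
Dir NW: first cell '.' (not opp) -> no flip
Dir N: first cell '.' (not opp) -> no flip
Dir NE: opp run (2,2) (1,3) (0,4), next=edge -> no flip
Dir W: first cell '.' (not opp) -> no flip
Dir E: opp run (3,2) capped by B -> flip
Dir SW: first cell '.' (not opp) -> no flip
Dir S: first cell '.' (not opp) -> no flip
Dir SE: opp run (4,2), next='.' -> no flip
All flips: (3,2)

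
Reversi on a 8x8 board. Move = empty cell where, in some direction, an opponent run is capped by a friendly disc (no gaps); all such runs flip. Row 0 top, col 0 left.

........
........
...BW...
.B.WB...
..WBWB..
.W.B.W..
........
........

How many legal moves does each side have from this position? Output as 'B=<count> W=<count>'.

Answer: B=7 W=8

Derivation:
-- B to move --
(1,3): no bracket -> illegal
(1,4): flips 1 -> legal
(1,5): no bracket -> illegal
(2,2): no bracket -> illegal
(2,5): flips 1 -> legal
(3,2): flips 1 -> legal
(3,5): flips 1 -> legal
(4,0): no bracket -> illegal
(4,1): flips 1 -> legal
(4,6): no bracket -> illegal
(5,0): no bracket -> illegal
(5,2): no bracket -> illegal
(5,4): flips 1 -> legal
(5,6): no bracket -> illegal
(6,0): no bracket -> illegal
(6,1): no bracket -> illegal
(6,2): no bracket -> illegal
(6,4): no bracket -> illegal
(6,5): flips 1 -> legal
(6,6): no bracket -> illegal
B mobility = 7
-- W to move --
(1,2): no bracket -> illegal
(1,3): flips 1 -> legal
(1,4): no bracket -> illegal
(2,0): flips 1 -> legal
(2,1): no bracket -> illegal
(2,2): flips 1 -> legal
(2,5): no bracket -> illegal
(3,0): no bracket -> illegal
(3,2): no bracket -> illegal
(3,5): flips 2 -> legal
(3,6): no bracket -> illegal
(4,0): no bracket -> illegal
(4,1): no bracket -> illegal
(4,6): flips 1 -> legal
(5,2): no bracket -> illegal
(5,4): no bracket -> illegal
(5,6): no bracket -> illegal
(6,2): flips 1 -> legal
(6,3): flips 2 -> legal
(6,4): flips 1 -> legal
W mobility = 8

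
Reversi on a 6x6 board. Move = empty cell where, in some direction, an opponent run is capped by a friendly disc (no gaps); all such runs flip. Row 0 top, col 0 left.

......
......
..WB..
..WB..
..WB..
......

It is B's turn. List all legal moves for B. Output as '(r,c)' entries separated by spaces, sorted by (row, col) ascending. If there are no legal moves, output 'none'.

Answer: (1,1) (2,1) (3,1) (4,1) (5,1)

Derivation:
(1,1): flips 1 -> legal
(1,2): no bracket -> illegal
(1,3): no bracket -> illegal
(2,1): flips 2 -> legal
(3,1): flips 1 -> legal
(4,1): flips 2 -> legal
(5,1): flips 1 -> legal
(5,2): no bracket -> illegal
(5,3): no bracket -> illegal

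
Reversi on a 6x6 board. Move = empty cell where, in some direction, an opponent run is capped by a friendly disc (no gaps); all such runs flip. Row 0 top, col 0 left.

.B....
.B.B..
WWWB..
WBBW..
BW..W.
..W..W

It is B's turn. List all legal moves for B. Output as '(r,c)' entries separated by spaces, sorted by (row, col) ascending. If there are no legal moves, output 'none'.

Answer: (1,0) (1,2) (3,4) (4,2) (4,3) (5,0) (5,1)

Derivation:
(1,0): flips 3 -> legal
(1,2): flips 1 -> legal
(2,4): no bracket -> illegal
(3,4): flips 1 -> legal
(3,5): no bracket -> illegal
(4,2): flips 1 -> legal
(4,3): flips 1 -> legal
(4,5): no bracket -> illegal
(5,0): flips 1 -> legal
(5,1): flips 1 -> legal
(5,3): no bracket -> illegal
(5,4): no bracket -> illegal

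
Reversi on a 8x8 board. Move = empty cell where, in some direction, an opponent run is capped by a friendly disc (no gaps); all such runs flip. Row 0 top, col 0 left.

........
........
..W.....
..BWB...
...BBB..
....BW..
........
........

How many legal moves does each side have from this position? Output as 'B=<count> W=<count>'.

Answer: B=6 W=4

Derivation:
-- B to move --
(1,1): flips 2 -> legal
(1,2): flips 1 -> legal
(1,3): no bracket -> illegal
(2,1): no bracket -> illegal
(2,3): flips 1 -> legal
(2,4): no bracket -> illegal
(3,1): no bracket -> illegal
(4,2): no bracket -> illegal
(4,6): no bracket -> illegal
(5,6): flips 1 -> legal
(6,4): no bracket -> illegal
(6,5): flips 1 -> legal
(6,6): flips 1 -> legal
B mobility = 6
-- W to move --
(2,1): no bracket -> illegal
(2,3): no bracket -> illegal
(2,4): no bracket -> illegal
(2,5): no bracket -> illegal
(3,1): flips 1 -> legal
(3,5): flips 2 -> legal
(3,6): no bracket -> illegal
(4,1): no bracket -> illegal
(4,2): flips 1 -> legal
(4,6): no bracket -> illegal
(5,2): no bracket -> illegal
(5,3): flips 2 -> legal
(5,6): no bracket -> illegal
(6,3): no bracket -> illegal
(6,4): no bracket -> illegal
(6,5): no bracket -> illegal
W mobility = 4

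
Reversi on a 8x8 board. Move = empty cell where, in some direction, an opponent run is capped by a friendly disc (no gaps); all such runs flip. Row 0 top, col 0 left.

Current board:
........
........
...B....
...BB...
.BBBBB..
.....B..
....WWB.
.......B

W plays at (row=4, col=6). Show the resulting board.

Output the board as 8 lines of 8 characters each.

Place W at (4,6); scan 8 dirs for brackets.
Dir NW: first cell '.' (not opp) -> no flip
Dir N: first cell '.' (not opp) -> no flip
Dir NE: first cell '.' (not opp) -> no flip
Dir W: opp run (4,5) (4,4) (4,3) (4,2) (4,1), next='.' -> no flip
Dir E: first cell '.' (not opp) -> no flip
Dir SW: opp run (5,5) capped by W -> flip
Dir S: first cell '.' (not opp) -> no flip
Dir SE: first cell '.' (not opp) -> no flip
All flips: (5,5)

Answer: ........
........
...B....
...BB...
.BBBBBW.
.....W..
....WWB.
.......B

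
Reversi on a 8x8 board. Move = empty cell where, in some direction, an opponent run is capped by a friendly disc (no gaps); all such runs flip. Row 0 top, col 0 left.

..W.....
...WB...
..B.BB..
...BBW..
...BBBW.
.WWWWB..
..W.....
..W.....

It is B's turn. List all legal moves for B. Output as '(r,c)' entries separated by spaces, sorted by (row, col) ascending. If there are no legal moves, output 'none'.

(0,1): no bracket -> illegal
(0,3): no bracket -> illegal
(0,4): flips 1 -> legal
(1,1): no bracket -> illegal
(1,2): flips 1 -> legal
(2,3): no bracket -> illegal
(2,6): flips 1 -> legal
(3,6): flips 1 -> legal
(3,7): flips 1 -> legal
(4,0): no bracket -> illegal
(4,1): no bracket -> illegal
(4,2): no bracket -> illegal
(4,7): flips 1 -> legal
(5,0): flips 4 -> legal
(5,6): no bracket -> illegal
(5,7): flips 2 -> legal
(6,0): no bracket -> illegal
(6,1): flips 1 -> legal
(6,3): flips 2 -> legal
(6,4): flips 1 -> legal
(6,5): flips 1 -> legal
(7,1): flips 2 -> legal
(7,3): no bracket -> illegal

Answer: (0,4) (1,2) (2,6) (3,6) (3,7) (4,7) (5,0) (5,7) (6,1) (6,3) (6,4) (6,5) (7,1)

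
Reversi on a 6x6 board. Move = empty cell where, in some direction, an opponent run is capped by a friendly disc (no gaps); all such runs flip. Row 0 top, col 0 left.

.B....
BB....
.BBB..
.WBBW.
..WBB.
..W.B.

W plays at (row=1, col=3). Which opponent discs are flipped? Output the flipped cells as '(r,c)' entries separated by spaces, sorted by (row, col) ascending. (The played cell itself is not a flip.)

Dir NW: first cell '.' (not opp) -> no flip
Dir N: first cell '.' (not opp) -> no flip
Dir NE: first cell '.' (not opp) -> no flip
Dir W: first cell '.' (not opp) -> no flip
Dir E: first cell '.' (not opp) -> no flip
Dir SW: opp run (2,2) capped by W -> flip
Dir S: opp run (2,3) (3,3) (4,3), next='.' -> no flip
Dir SE: first cell '.' (not opp) -> no flip

Answer: (2,2)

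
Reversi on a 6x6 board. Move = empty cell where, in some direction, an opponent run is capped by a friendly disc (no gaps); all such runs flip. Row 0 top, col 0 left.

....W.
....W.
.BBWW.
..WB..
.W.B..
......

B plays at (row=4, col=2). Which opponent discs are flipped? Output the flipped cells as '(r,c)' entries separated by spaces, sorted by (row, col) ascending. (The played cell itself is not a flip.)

Answer: (3,2)

Derivation:
Dir NW: first cell '.' (not opp) -> no flip
Dir N: opp run (3,2) capped by B -> flip
Dir NE: first cell 'B' (not opp) -> no flip
Dir W: opp run (4,1), next='.' -> no flip
Dir E: first cell 'B' (not opp) -> no flip
Dir SW: first cell '.' (not opp) -> no flip
Dir S: first cell '.' (not opp) -> no flip
Dir SE: first cell '.' (not opp) -> no flip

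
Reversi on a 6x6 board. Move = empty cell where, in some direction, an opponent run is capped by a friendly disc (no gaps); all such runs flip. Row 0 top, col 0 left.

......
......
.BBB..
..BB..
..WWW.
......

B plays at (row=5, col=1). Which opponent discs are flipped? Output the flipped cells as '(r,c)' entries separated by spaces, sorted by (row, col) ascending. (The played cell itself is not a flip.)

Dir NW: first cell '.' (not opp) -> no flip
Dir N: first cell '.' (not opp) -> no flip
Dir NE: opp run (4,2) capped by B -> flip
Dir W: first cell '.' (not opp) -> no flip
Dir E: first cell '.' (not opp) -> no flip
Dir SW: edge -> no flip
Dir S: edge -> no flip
Dir SE: edge -> no flip

Answer: (4,2)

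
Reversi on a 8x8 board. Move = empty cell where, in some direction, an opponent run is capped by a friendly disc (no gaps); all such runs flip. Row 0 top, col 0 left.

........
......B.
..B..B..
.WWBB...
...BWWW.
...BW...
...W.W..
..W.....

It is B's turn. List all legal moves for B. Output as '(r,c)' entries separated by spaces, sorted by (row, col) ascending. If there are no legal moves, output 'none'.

(2,0): no bracket -> illegal
(2,1): flips 1 -> legal
(2,3): no bracket -> illegal
(3,0): flips 2 -> legal
(3,5): flips 1 -> legal
(3,6): no bracket -> illegal
(3,7): no bracket -> illegal
(4,0): flips 1 -> legal
(4,1): no bracket -> illegal
(4,2): flips 1 -> legal
(4,7): flips 3 -> legal
(5,2): no bracket -> illegal
(5,5): flips 2 -> legal
(5,6): flips 1 -> legal
(5,7): no bracket -> illegal
(6,1): no bracket -> illegal
(6,2): no bracket -> illegal
(6,4): flips 2 -> legal
(6,6): no bracket -> illegal
(7,1): no bracket -> illegal
(7,3): flips 1 -> legal
(7,4): no bracket -> illegal
(7,5): no bracket -> illegal
(7,6): flips 2 -> legal

Answer: (2,1) (3,0) (3,5) (4,0) (4,2) (4,7) (5,5) (5,6) (6,4) (7,3) (7,6)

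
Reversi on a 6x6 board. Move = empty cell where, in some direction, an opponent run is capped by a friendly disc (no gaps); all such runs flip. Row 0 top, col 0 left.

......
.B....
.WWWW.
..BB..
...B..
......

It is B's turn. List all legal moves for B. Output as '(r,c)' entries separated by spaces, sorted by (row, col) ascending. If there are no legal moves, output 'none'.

Answer: (1,0) (1,2) (1,3) (1,4) (1,5) (3,1)

Derivation:
(1,0): flips 1 -> legal
(1,2): flips 1 -> legal
(1,3): flips 1 -> legal
(1,4): flips 1 -> legal
(1,5): flips 1 -> legal
(2,0): no bracket -> illegal
(2,5): no bracket -> illegal
(3,0): no bracket -> illegal
(3,1): flips 1 -> legal
(3,4): no bracket -> illegal
(3,5): no bracket -> illegal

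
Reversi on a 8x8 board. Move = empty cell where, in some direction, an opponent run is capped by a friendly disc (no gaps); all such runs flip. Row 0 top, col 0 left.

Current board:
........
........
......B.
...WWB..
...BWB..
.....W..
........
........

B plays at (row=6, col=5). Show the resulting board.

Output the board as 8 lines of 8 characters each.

Place B at (6,5); scan 8 dirs for brackets.
Dir NW: first cell '.' (not opp) -> no flip
Dir N: opp run (5,5) capped by B -> flip
Dir NE: first cell '.' (not opp) -> no flip
Dir W: first cell '.' (not opp) -> no flip
Dir E: first cell '.' (not opp) -> no flip
Dir SW: first cell '.' (not opp) -> no flip
Dir S: first cell '.' (not opp) -> no flip
Dir SE: first cell '.' (not opp) -> no flip
All flips: (5,5)

Answer: ........
........
......B.
...WWB..
...BWB..
.....B..
.....B..
........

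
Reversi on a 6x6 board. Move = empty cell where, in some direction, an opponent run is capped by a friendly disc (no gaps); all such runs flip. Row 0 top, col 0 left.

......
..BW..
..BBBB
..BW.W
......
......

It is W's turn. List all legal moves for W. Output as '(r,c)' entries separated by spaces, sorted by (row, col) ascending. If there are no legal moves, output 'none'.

Answer: (1,1) (1,5) (3,1)

Derivation:
(0,1): no bracket -> illegal
(0,2): no bracket -> illegal
(0,3): no bracket -> illegal
(1,1): flips 2 -> legal
(1,4): no bracket -> illegal
(1,5): flips 2 -> legal
(2,1): no bracket -> illegal
(3,1): flips 2 -> legal
(3,4): no bracket -> illegal
(4,1): no bracket -> illegal
(4,2): no bracket -> illegal
(4,3): no bracket -> illegal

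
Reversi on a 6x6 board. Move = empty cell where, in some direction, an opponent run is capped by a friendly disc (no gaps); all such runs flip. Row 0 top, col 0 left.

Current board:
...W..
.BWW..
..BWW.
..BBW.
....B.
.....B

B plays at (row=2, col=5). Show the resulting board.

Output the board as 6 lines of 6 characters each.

Answer: ...W..
.BWW..
..BBBB
..BBW.
....B.
.....B

Derivation:
Place B at (2,5); scan 8 dirs for brackets.
Dir NW: first cell '.' (not opp) -> no flip
Dir N: first cell '.' (not opp) -> no flip
Dir NE: edge -> no flip
Dir W: opp run (2,4) (2,3) capped by B -> flip
Dir E: edge -> no flip
Dir SW: opp run (3,4), next='.' -> no flip
Dir S: first cell '.' (not opp) -> no flip
Dir SE: edge -> no flip
All flips: (2,3) (2,4)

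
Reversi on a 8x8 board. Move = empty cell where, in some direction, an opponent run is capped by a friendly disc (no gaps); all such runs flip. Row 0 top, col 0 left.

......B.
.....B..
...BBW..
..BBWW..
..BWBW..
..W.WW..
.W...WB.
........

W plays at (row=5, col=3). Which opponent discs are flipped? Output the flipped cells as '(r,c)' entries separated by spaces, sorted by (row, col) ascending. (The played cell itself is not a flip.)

Dir NW: opp run (4,2), next='.' -> no flip
Dir N: first cell 'W' (not opp) -> no flip
Dir NE: opp run (4,4) capped by W -> flip
Dir W: first cell 'W' (not opp) -> no flip
Dir E: first cell 'W' (not opp) -> no flip
Dir SW: first cell '.' (not opp) -> no flip
Dir S: first cell '.' (not opp) -> no flip
Dir SE: first cell '.' (not opp) -> no flip

Answer: (4,4)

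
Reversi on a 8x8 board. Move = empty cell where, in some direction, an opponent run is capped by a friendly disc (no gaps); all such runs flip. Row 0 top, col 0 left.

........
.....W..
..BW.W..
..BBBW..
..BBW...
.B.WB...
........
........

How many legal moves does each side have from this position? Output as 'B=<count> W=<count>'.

-- B to move --
(0,4): no bracket -> illegal
(0,5): no bracket -> illegal
(0,6): no bracket -> illegal
(1,2): flips 1 -> legal
(1,3): flips 1 -> legal
(1,4): flips 1 -> legal
(1,6): flips 1 -> legal
(2,4): flips 1 -> legal
(2,6): no bracket -> illegal
(3,6): flips 1 -> legal
(4,5): flips 1 -> legal
(4,6): no bracket -> illegal
(5,2): flips 1 -> legal
(5,5): flips 1 -> legal
(6,2): no bracket -> illegal
(6,3): flips 1 -> legal
(6,4): flips 1 -> legal
B mobility = 11
-- W to move --
(1,1): flips 2 -> legal
(1,2): no bracket -> illegal
(1,3): no bracket -> illegal
(2,1): flips 1 -> legal
(2,4): flips 1 -> legal
(3,1): flips 4 -> legal
(4,0): no bracket -> illegal
(4,1): flips 3 -> legal
(4,5): flips 1 -> legal
(5,0): no bracket -> illegal
(5,2): flips 2 -> legal
(5,5): flips 1 -> legal
(6,0): no bracket -> illegal
(6,1): no bracket -> illegal
(6,2): no bracket -> illegal
(6,3): no bracket -> illegal
(6,4): flips 1 -> legal
(6,5): no bracket -> illegal
W mobility = 9

Answer: B=11 W=9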